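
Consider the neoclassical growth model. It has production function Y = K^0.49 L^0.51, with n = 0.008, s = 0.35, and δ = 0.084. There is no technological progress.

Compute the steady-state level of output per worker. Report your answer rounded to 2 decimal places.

Steady state requires s·f(k) = (n + δ)·k, i.e. s·k^α = (n + δ)·k.
Dividing both sides by k: k^(1−α) = s / (n + δ).
k^0.51 = 0.35 / (0.008 + 0.084) = 0.35 / 0.092 = 3.8043
k* = 3.8043^(1/0.51) ≈ 13.7339
y* = (k*)^α = 13.7339^0.49 ≈ 3.6101

y* ≈ 3.61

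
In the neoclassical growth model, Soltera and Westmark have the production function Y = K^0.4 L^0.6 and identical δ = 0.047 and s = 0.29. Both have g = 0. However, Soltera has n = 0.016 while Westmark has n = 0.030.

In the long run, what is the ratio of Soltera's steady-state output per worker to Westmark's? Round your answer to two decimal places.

y*_S / y*_W ≈ 1.14

Steady-state y* = [s/(n + δ)]^(α/(1−α)), so the ratio is [ (s_S/(n + δ)_S) / (s_W/(n + δ)_W) ]^0.6667.
s_S/(n + δ)_S = 0.29/0.063 = 4.6032; s_W/(n + δ)_W = 0.29/0.077 = 3.7662.
Ratio = (4.6032/3.7662)^0.6667 = 1.2222^0.6667 ≈ 1.1431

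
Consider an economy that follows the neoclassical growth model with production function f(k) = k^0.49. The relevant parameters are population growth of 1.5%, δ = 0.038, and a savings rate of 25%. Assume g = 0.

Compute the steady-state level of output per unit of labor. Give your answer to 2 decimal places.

y* = 4.44

Steady state requires s·f(k) = (n + δ)·k, i.e. s·k^α = (n + δ)·k.
Dividing both sides by k: k^(1−α) = s / (n + δ).
k^0.51 = 0.25 / (0.015 + 0.038) = 0.25 / 0.053 = 4.7170
k* = 4.7170^(1/0.51) ≈ 20.9370
y* = (k*)^α = 20.9370^0.49 ≈ 4.4386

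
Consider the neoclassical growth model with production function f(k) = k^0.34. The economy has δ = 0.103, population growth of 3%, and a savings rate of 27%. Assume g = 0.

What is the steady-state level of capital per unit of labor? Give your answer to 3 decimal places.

k* = 2.924

In steady state, investment equals break-even investment: s·k^α = (n + δ)·k.
Dividing both sides by k: k^(1−α) = s / (n + δ).
k^0.66 = 0.27 / (0.030 + 0.103) = 0.27 / 0.133 = 2.0301
k* = 2.0301^(1/0.66) ≈ 2.9237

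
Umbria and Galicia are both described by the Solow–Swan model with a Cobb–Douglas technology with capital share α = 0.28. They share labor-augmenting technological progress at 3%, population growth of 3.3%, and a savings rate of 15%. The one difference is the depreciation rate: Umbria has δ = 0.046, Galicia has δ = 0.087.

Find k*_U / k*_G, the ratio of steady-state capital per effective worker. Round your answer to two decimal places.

ratio ≈ 1.56

Steady-state k* = [s/(n + g + δ)]^(1/(1−α)), so the ratio is [ (s_U/(n + g + δ)_U) / (s_G/(n + g + δ)_G) ]^1.3889.
s_U/(n + g + δ)_U = 0.15/0.109 = 1.3761; s_G/(n + g + δ)_G = 0.15/0.150 = 1.0000.
Ratio = (1.3761/1.0000)^1.3889 = 1.3761^1.3889 ≈ 1.5580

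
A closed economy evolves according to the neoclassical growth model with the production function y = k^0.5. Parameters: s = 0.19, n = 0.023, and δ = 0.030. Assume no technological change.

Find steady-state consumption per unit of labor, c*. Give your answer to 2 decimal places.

At the steady state, Δk = 0, so s·k^α = (n + δ)·k.
Rearranging, k^(1−α) = s / (n + δ).
k^0.5 = 0.19 / (0.023 + 0.030) = 0.19 / 0.053 = 3.5849
k* = 3.5849^(1/0.5) ≈ 12.8515
y* = (k*)^α = 12.8515^0.5 ≈ 3.5849
c* = (1 − s)·y* = (1 − 0.19) × 3.5849 ≈ 2.9038

c* = 2.90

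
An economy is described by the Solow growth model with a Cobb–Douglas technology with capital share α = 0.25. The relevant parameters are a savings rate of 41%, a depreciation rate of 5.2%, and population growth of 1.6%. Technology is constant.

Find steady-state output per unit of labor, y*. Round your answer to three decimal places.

Steady state requires s·f(k) = (n + δ)·k, i.e. s·k^α = (n + δ)·k.
Rearranging, k^(1−α) = s / (n + δ).
k^0.75 = 0.41 / (0.016 + 0.052) = 0.41 / 0.068 = 6.0294
k* = 6.0294^(1/0.75) ≈ 10.9740
y* = (k*)^α = 10.9740^0.25 ≈ 1.8201

y* ≈ 1.820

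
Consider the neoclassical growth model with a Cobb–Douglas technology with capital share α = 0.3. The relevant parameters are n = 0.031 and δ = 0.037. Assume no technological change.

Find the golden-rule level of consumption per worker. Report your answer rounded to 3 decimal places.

At the golden rule, f'(k) = n + δ, so α·k^(α−1) = n + δ and k_gold = (α/(n + δ))^(1/(1−α)).
k_gold = (0.3/0.068)^(1/0.7) = 4.4118^1.4286 ≈ 8.3349
c_gold = f(k_gold) − (n + δ)·k_gold = 1.8892 − 0.068×8.3349 ≈ 1.3224

c_gold ≈ 1.322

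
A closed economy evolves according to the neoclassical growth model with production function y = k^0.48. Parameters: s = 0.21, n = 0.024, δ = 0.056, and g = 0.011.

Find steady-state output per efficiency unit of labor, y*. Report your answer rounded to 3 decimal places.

At the steady state, Δk = 0, so s·k^α = (n + g + δ)·k.
Dividing both sides by k: k^(1−α) = s / (n + g + δ).
k^0.52 = 0.21 / (0.024 + 0.011 + 0.056) = 0.21 / 0.091 = 2.3077
k* = 2.3077^(1/0.52) ≈ 4.9937
y* = (k*)^α = 4.9937^0.48 ≈ 2.1639

y* ≈ 2.164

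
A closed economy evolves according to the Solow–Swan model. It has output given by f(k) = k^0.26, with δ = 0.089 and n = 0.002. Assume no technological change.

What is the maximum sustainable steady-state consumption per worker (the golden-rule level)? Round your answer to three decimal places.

c_gold ≈ 1.070

At the golden rule, f'(k) = n + δ, so α·k^(α−1) = n + δ and k_gold = (α/(n + δ))^(1/(1−α)).
k_gold = (0.26/0.091)^(1/0.74) = 2.8571^1.3514 ≈ 4.1318
c_gold = f(k_gold) − (n + δ)·k_gold = 1.4461 − 0.091×4.1318 ≈ 1.0701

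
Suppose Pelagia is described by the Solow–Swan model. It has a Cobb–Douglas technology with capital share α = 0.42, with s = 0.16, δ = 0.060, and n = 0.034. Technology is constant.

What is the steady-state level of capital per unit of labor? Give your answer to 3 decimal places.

k* ≈ 2.502

At the steady state, Δk = 0, so s·k^α = (n + δ)·k.
Dividing both sides by k: k^(1−α) = s / (n + δ).
k^0.58 = 0.16 / (0.034 + 0.060) = 0.16 / 0.094 = 1.7021
k* = 1.7021^(1/0.58) ≈ 2.5018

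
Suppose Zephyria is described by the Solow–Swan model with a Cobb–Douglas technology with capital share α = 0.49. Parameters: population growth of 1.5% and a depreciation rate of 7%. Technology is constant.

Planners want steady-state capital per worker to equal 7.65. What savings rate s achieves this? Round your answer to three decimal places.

In steady state, investment equals break-even investment: s·k^α = (n + δ)·k.
So s / (n + δ) = (k*)^(1−α) = 7.65^0.51 = 2.8227.
Therefore s = 2.8227 × (n + δ) = 2.8227 × 0.085 = 0.2399.

s ≈ 0.240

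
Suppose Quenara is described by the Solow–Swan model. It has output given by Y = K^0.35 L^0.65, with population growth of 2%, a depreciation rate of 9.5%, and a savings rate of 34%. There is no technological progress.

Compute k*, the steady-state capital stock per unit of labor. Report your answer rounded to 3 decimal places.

At the steady state, Δk = 0, so s·k^α = (n + δ)·k.
Dividing both sides by k: k^(1−α) = s / (n + δ).
k^0.65 = 0.34 / (0.020 + 0.095) = 0.34 / 0.115 = 2.9565
k* = 2.9565^(1/0.65) ≈ 5.3000

k* = 5.300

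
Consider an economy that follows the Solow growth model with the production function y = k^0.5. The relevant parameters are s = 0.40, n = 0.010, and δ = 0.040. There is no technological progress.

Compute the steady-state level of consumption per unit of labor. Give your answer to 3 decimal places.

Steady state requires s·f(k) = (n + δ)·k, i.e. s·k^α = (n + δ)·k.
Dividing both sides by k: k^(1−α) = s / (n + δ).
k^0.5 = 0.40 / (0.010 + 0.040) = 0.40 / 0.050 = 8.0000
k* = 8.0000^(1/0.5) ≈ 64.0000
y* = (k*)^α = 64.0000^0.5 ≈ 8.0000
c* = (1 − s)·y* = (1 − 0.40) × 8.0000 ≈ 4.8000

c* ≈ 4.800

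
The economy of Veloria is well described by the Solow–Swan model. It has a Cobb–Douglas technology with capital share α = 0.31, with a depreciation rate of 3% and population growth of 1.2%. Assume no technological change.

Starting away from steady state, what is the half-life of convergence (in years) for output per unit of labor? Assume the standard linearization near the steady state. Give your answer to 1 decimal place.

Near the steady state the convergence rate is λ = (1 − α)(n + δ).
λ = (1 − 0.31) × 0.042 = 0.69 × 0.042 = 0.02898
Half-life = ln 2 / λ = 0.6931 / 0.02898 ≈ 23.92 years

half-life ≈ 23.9 years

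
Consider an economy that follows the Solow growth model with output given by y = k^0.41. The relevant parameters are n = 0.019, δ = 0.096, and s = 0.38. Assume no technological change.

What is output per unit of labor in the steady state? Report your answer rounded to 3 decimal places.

y* ≈ 2.295

In steady state, investment equals break-even investment: s·k^α = (n + δ)·k.
Dividing both sides by k: k^(1−α) = s / (n + δ).
k^0.59 = 0.38 / (0.019 + 0.096) = 0.38 / 0.115 = 3.3043
k* = 3.3043^(1/0.59) ≈ 7.5822
y* = (k*)^α = 7.5822^0.41 ≈ 2.2946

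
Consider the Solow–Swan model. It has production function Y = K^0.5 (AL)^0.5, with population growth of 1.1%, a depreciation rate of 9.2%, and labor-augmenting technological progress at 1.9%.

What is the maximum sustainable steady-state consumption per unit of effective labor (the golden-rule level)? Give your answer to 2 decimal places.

c_gold ≈ 2.05

At the golden rule, f'(k) = n + g + δ, so α·k^(α−1) = n + g + δ and k_gold = (α/(n + g + δ))^(1/(1−α)).
k_gold = (0.5/0.122)^(1/0.5) = 4.0984^2 ≈ 16.7969
c_gold = f(k_gold) − (n + g + δ)·k_gold = 4.0984 − 0.122×16.7969 ≈ 2.0492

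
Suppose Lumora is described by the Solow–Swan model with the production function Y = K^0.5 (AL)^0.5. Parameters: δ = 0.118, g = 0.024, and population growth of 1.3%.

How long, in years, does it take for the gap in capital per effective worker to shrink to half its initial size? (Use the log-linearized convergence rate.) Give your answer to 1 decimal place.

t_½ ≈ 8.9 years

Near the steady state the convergence rate is λ = (1 − α)(n + g + δ).
λ = (1 − 0.5) × 0.155 = 0.5 × 0.155 = 0.0775
Half-life = ln 2 / λ = 0.6931 / 0.0775 ≈ 8.94 years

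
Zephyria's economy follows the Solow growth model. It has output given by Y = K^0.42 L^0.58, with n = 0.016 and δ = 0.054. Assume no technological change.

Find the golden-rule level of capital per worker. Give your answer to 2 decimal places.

k_gold ≈ 21.96

The golden rule sets f'(k) = n + δ, i.e. α·k^(α−1) = n + δ.
So k^(1−α) = α / (n + δ) = 0.42 / 0.070 = 6.0000.
k_gold = 6.0000^(1/0.58) ≈ 21.9604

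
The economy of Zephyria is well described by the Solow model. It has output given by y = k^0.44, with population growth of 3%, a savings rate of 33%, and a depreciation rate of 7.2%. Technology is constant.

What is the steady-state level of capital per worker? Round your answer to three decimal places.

k* ≈ 8.139

Steady state requires s·f(k) = (n + δ)·k, i.e. s·k^α = (n + δ)·k.
Dividing both sides by k: k^(1−α) = s / (n + δ).
k^0.56 = 0.33 / (0.030 + 0.072) = 0.33 / 0.102 = 3.2353
k* = 3.2353^(1/0.56) ≈ 8.1388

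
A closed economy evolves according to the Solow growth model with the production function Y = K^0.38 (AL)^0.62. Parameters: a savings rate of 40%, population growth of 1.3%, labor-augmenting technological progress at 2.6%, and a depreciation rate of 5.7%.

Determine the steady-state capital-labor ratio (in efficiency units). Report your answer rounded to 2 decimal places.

k* = 9.99

At the steady state, Δk = 0, so s·k^α = (n + g + δ)·k.
Rearranging, k^(1−α) = s / (n + g + δ).
k^0.62 = 0.40 / (0.013 + 0.026 + 0.057) = 0.40 / 0.096 = 4.1667
k* = 4.1667^(1/0.62) ≈ 9.9923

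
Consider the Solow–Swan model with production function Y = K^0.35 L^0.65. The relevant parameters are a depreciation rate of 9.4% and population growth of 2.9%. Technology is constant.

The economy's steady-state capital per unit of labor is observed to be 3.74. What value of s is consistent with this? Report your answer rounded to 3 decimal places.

In steady state, investment equals break-even investment: s·k^α = (n + δ)·k.
So s / (n + δ) = (k*)^(1−α) = 3.74^0.65 = 2.3570.
Therefore s = 2.3570 × (n + δ) = 2.3570 × 0.123 = 0.2899.

s ≈ 0.290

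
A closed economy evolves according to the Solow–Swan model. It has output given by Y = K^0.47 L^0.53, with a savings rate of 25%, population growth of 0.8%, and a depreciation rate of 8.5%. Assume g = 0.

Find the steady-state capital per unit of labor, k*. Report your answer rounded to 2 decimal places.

k* = 6.46

Steady state requires s·f(k) = (n + δ)·k, i.e. s·k^α = (n + δ)·k.
Rearranging, k^(1−α) = s / (n + δ).
k^0.53 = 0.25 / (0.008 + 0.085) = 0.25 / 0.093 = 2.6882
k* = 2.6882^(1/0.53) ≈ 6.4611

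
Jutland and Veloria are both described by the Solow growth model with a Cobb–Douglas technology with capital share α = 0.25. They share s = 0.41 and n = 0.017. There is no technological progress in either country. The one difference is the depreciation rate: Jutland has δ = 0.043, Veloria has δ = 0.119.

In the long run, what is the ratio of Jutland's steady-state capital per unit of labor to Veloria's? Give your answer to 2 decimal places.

Steady-state k* = [s/(n + δ)]^(1/(1−α)), so the ratio is [ (s_J/(n + δ)_J) / (s_V/(n + δ)_V) ]^1.3333.
s_J/(n + δ)_J = 0.41/0.060 = 6.8333; s_V/(n + δ)_V = 0.41/0.136 = 3.0147.
Ratio = (6.8333/3.0147)^1.3333 = 2.2667^1.3333 ≈ 2.9775

k*_J / k*_V ≈ 2.98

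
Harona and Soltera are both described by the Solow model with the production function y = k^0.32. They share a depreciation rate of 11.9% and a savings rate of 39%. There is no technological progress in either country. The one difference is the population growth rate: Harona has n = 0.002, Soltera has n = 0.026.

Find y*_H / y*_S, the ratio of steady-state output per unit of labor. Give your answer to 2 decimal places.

ratio ≈ 1.09

Steady-state y* = [s/(n + δ)]^(α/(1−α)), so the ratio is [ (s_H/(n + δ)_H) / (s_S/(n + δ)_S) ]^0.4706.
s_H/(n + δ)_H = 0.39/0.121 = 3.2231; s_S/(n + δ)_S = 0.39/0.145 = 2.6897.
Ratio = (3.2231/2.6897)^0.4706 = 1.1983^0.4706 ≈ 1.0889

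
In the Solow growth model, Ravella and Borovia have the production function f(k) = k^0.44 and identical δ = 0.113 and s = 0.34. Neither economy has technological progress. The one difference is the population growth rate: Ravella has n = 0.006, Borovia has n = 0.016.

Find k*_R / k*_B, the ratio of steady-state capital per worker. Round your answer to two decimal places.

ratio ≈ 1.15

Steady-state k* = [s/(n + δ)]^(1/(1−α)), so the ratio is [ (s_R/(n + δ)_R) / (s_B/(n + δ)_B) ]^1.7857.
s_R/(n + δ)_R = 0.34/0.119 = 2.8571; s_B/(n + δ)_B = 0.34/0.129 = 2.6357.
Ratio = (2.8571/2.6357)^1.7857 = 1.0840^1.7857 ≈ 1.1549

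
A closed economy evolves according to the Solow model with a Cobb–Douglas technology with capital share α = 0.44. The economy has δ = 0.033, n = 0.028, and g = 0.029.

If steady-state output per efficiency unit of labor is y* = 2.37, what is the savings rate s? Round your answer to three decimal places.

In steady state, investment equals break-even investment: s·k^α = (n + g + δ)·k.
Since y* = [s/(n + g + δ)]^(α/(1−α)), we have s/(n + g + δ) = (y*)^((1−α)/α) = 2.37^1.2727 = 2.9988.
Therefore s = 2.9988 × (n + g + δ) = 2.9988 × 0.090 = 0.2699.

s ≈ 0.270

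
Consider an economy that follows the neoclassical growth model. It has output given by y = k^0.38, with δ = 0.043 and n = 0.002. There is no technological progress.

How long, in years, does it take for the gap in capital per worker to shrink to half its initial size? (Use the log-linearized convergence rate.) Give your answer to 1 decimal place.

Near the steady state the convergence rate is λ = (1 − α)(n + δ).
λ = (1 − 0.38) × 0.045 = 0.62 × 0.045 = 0.0279
Half-life = ln 2 / λ = 0.6931 / 0.0279 ≈ 24.84 years

half-life ≈ 24.8 years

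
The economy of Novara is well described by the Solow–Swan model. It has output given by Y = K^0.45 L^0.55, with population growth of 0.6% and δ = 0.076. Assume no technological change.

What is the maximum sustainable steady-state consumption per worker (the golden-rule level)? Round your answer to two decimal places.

At the golden rule, f'(k) = n + δ, so α·k^(α−1) = n + δ and k_gold = (α/(n + δ))^(1/(1−α)).
k_gold = (0.45/0.082)^(1/0.55) = 5.4878^1.8182 ≈ 22.0991
c_gold = f(k_gold) − (n + δ)·k_gold = 4.0269 − 0.082×22.0991 ≈ 2.2148

c_gold ≈ 2.21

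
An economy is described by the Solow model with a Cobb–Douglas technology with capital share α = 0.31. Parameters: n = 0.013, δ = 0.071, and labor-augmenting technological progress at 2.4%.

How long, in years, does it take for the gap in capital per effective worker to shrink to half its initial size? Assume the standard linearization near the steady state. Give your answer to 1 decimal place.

Near the steady state the convergence rate is λ = (1 − α)(n + g + δ).
λ = (1 − 0.31) × 0.108 = 0.69 × 0.108 = 0.07452
Half-life = ln 2 / λ = 0.6931 / 0.07452 ≈ 9.30 years

t_½ ≈ 9.3 years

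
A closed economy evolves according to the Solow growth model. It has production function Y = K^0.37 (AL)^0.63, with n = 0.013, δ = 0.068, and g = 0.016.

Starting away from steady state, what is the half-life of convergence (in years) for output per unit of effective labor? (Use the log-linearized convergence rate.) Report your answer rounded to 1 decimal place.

half-life ≈ 11.3 years

Near the steady state the convergence rate is λ = (1 − α)(n + g + δ).
λ = (1 − 0.37) × 0.097 = 0.63 × 0.097 = 0.06111
Half-life = ln 2 / λ = 0.6931 / 0.06111 ≈ 11.34 years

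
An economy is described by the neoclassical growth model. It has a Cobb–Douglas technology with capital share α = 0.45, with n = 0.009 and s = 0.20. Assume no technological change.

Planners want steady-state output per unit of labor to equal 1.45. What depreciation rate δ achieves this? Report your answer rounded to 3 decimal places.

δ ≈ 0.118

Steady state requires s·f(k) = (n + δ)·k, i.e. s·k^α = (n + δ)·k.
Since y* = [s/(n + δ)]^(α/(1−α)), we have s/(n + δ) = (y*)^((1−α)/α) = 1.45^1.2222 = 1.5748.
Therefore n + δ = s / 1.5748 = 0.20 / 1.5748 = 0.1270, so δ = 0.1270 − 0.009 = 0.1180.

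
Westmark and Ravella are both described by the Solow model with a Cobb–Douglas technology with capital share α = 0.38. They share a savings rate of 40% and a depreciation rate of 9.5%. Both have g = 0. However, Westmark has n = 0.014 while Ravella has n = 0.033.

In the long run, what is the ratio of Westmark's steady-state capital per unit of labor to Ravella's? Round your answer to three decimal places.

Steady-state k* = [s/(n + δ)]^(1/(1−α)), so the ratio is [ (s_W/(n + δ)_W) / (s_R/(n + δ)_R) ]^1.6129.
s_W/(n + δ)_W = 0.40/0.109 = 3.6697; s_R/(n + δ)_R = 0.40/0.128 = 3.1250.
Ratio = (3.6697/3.1250)^1.6129 = 1.1743^1.6129 ≈ 1.2958

ratio ≈ 1.296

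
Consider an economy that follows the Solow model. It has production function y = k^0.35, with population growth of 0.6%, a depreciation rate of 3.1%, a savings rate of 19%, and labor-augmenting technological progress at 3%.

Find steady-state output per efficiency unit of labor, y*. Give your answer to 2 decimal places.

y* = 1.75

At the steady state, Δk = 0, so s·k^α = (n + g + δ)·k.
Rearranging, k^(1−α) = s / (n + g + δ).
k^0.65 = 0.19 / (0.006 + 0.030 + 0.031) = 0.19 / 0.067 = 2.8358
k* = 2.8358^(1/0.65) ≈ 4.9708
y* = (k*)^α = 4.9708^0.35 ≈ 1.7529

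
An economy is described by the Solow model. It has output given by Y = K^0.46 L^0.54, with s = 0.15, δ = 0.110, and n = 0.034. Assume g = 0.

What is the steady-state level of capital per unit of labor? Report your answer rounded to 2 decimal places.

k* ≈ 1.08

At the steady state, Δk = 0, so s·k^α = (n + δ)·k.
Dividing both sides by k: k^(1−α) = s / (n + δ).
k^0.54 = 0.15 / (0.034 + 0.110) = 0.15 / 0.144 = 1.0417
k* = 1.0417^(1/0.54) ≈ 1.0786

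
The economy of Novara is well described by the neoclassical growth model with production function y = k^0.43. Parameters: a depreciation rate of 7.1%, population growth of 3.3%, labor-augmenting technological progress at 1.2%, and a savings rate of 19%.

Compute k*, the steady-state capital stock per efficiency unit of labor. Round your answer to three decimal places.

Steady state requires s·f(k) = (n + g + δ)·k, i.e. s·k^α = (n + g + δ)·k.
Rearranging, k^(1−α) = s / (n + g + δ).
k^0.57 = 0.19 / (0.033 + 0.012 + 0.071) = 0.19 / 0.116 = 1.6379
k* = 1.6379^(1/0.57) ≈ 2.3765

k* ≈ 2.377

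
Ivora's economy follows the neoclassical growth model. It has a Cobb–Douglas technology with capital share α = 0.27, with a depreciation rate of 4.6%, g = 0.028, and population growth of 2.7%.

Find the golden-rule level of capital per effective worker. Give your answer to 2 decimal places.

The golden rule sets f'(k) = n + g + δ, i.e. α·k^(α−1) = n + g + δ.
So k^(1−α) = α / (n + g + δ) = 0.27 / 0.101 = 2.6733.
k_gold = 2.6733^(1/0.73) ≈ 3.8459

k_gold ≈ 3.85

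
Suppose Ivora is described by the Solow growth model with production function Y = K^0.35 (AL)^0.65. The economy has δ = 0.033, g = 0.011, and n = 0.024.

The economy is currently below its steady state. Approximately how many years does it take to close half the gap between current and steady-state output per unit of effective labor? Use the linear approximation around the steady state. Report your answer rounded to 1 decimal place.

Near the steady state the convergence rate is λ = (1 − α)(n + g + δ).
λ = (1 − 0.35) × 0.068 = 0.65 × 0.068 = 0.0442
Half-life = ln 2 / λ = 0.6931 / 0.0442 ≈ 15.68 years

half-life ≈ 15.7 years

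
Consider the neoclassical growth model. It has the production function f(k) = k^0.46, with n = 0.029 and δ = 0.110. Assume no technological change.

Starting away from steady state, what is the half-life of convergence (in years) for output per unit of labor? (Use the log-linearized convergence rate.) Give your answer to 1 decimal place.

Near the steady state the convergence rate is λ = (1 − α)(n + δ).
λ = (1 − 0.46) × 0.139 = 0.54 × 0.139 = 0.07506
Half-life = ln 2 / λ = 0.6931 / 0.07506 ≈ 9.23 years

half-life ≈ 9.2 years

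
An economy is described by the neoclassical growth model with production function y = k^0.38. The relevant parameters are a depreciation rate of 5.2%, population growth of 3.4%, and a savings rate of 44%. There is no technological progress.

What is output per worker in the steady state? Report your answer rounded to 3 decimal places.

In steady state, investment equals break-even investment: s·k^α = (n + δ)·k.
Dividing both sides by k: k^(1−α) = s / (n + δ).
k^0.62 = 0.44 / (0.034 + 0.052) = 0.44 / 0.086 = 5.1163
k* = 5.1163^(1/0.62) ≈ 13.9148
y* = (k*)^α = 13.9148^0.38 ≈ 2.7197

y* = 2.720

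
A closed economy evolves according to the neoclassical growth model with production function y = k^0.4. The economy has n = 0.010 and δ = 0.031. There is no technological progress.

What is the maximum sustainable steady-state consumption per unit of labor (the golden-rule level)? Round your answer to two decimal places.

At the golden rule, f'(k) = n + δ, so α·k^(α−1) = n + δ and k_gold = (α/(n + δ))^(1/(1−α)).
k_gold = (0.4/0.041)^(1/0.6) = 9.7561^1.6667 ≈ 44.5478
c_gold = f(k_gold) − (n + δ)·k_gold = 4.5659 − 0.041×44.5478 ≈ 2.7394

c_gold ≈ 2.74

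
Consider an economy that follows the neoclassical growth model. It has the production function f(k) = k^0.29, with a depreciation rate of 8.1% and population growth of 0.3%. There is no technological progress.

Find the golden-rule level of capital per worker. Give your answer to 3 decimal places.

k_gold ≈ 5.727

The golden rule sets f'(k) = n + δ, i.e. α·k^(α−1) = n + δ.
So k^(1−α) = α / (n + δ) = 0.29 / 0.084 = 3.4524.
k_gold = 3.4524^(1/0.71) ≈ 5.7269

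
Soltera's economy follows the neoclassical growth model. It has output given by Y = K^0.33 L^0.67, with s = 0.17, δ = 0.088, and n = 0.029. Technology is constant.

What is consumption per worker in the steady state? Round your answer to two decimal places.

c* = 1.00

At the steady state, Δk = 0, so s·k^α = (n + δ)·k.
Dividing both sides by k: k^(1−α) = s / (n + δ).
k^0.67 = 0.17 / (0.029 + 0.088) = 0.17 / 0.117 = 1.4530
k* = 1.4530^(1/0.67) ≈ 1.7466
y* = (k*)^α = 1.7466^0.33 ≈ 1.2021
c* = (1 − s)·y* = (1 − 0.17) × 1.2021 ≈ 0.9977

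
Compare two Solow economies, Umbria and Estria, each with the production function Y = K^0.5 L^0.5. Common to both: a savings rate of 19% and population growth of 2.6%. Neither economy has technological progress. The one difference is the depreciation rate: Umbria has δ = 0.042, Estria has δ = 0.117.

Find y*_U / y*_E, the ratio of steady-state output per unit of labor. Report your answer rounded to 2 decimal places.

y*_U / y*_E ≈ 2.10

Steady-state y* = [s/(n + δ)]^(α/(1−α)), so the ratio is [ (s_U/(n + δ)_U) / (s_E/(n + δ)_E) ]^1.
s_U/(n + δ)_U = 0.19/0.068 = 2.7941; s_E/(n + δ)_E = 0.19/0.143 = 1.3287.
Ratio = (2.7941/1.3287)^1 = 2.1029^1 ≈ 2.1029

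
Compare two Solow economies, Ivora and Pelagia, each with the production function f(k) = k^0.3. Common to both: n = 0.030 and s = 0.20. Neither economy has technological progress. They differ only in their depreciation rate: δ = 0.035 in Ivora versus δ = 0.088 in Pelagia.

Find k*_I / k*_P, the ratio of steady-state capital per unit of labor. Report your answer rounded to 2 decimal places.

Steady-state k* = [s/(n + δ)]^(1/(1−α)), so the ratio is [ (s_I/(n + δ)_I) / (s_P/(n + δ)_P) ]^1.4286.
s_I/(n + δ)_I = 0.20/0.065 = 3.0769; s_P/(n + δ)_P = 0.20/0.118 = 1.6949.
Ratio = (3.0769/1.6949)^1.4286 = 1.8154^1.4286 ≈ 2.3441

ratio ≈ 2.34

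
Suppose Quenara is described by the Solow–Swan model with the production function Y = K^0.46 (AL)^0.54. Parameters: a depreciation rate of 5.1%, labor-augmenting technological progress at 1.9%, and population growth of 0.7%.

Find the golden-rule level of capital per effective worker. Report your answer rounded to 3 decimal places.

k_gold ≈ 27.386

The golden rule sets f'(k) = n + g + δ, i.e. α·k^(α−1) = n + g + δ.
So k^(1−α) = α / (n + g + δ) = 0.46 / 0.077 = 5.9740.
k_gold = 5.9740^(1/0.54) ≈ 27.3860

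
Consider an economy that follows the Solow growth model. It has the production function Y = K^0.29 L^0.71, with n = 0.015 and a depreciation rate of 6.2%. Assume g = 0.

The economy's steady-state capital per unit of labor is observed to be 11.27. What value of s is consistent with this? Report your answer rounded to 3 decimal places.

s ≈ 0.430

At the steady state, Δk = 0, so s·k^α = (n + δ)·k.
So s / (n + δ) = (k*)^(1−α) = 11.27^0.71 = 5.5830.
Therefore s = 5.5830 × (n + δ) = 5.5830 × 0.077 = 0.4299.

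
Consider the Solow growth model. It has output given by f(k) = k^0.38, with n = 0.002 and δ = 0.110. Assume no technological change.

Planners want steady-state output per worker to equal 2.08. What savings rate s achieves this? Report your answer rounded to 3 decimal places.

At the steady state, Δk = 0, so s·k^α = (n + δ)·k.
Since y* = [s/(n + δ)]^(α/(1−α)), we have s/(n + δ) = (y*)^((1−α)/α) = 2.08^1.6316 = 3.3033.
Therefore s = 3.3033 × (n + δ) = 3.3033 × 0.112 = 0.3700.

s ≈ 0.370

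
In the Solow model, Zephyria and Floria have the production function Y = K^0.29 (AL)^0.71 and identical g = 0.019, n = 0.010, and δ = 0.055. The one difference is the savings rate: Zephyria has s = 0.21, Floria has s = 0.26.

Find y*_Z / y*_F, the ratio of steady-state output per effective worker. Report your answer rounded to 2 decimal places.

ratio ≈ 0.92

Steady-state y* = [s/(n + g + δ)]^(α/(1−α)), so the ratio is [ (s_Z/(n + g + δ)_Z) / (s_F/(n + g + δ)_F) ]^0.4085.
s_Z/(n + g + δ)_Z = 0.21/0.084 = 2.5000; s_F/(n + g + δ)_F = 0.26/0.084 = 3.0952.
Ratio = (2.5000/3.0952)^0.4085 = 0.8077^0.4085 ≈ 0.9165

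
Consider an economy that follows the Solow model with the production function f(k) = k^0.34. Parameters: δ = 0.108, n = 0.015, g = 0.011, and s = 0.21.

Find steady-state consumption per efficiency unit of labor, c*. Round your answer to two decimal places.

Steady state requires s·f(k) = (n + g + δ)·k, i.e. s·k^α = (n + g + δ)·k.
Dividing both sides by k: k^(1−α) = s / (n + g + δ).
k^0.66 = 0.21 / (0.015 + 0.011 + 0.108) = 0.21 / 0.134 = 1.5672
k* = 1.5672^(1/0.66) ≈ 1.9753
y* = (k*)^α = 1.9753^0.34 ≈ 1.2604
c* = (1 − s)·y* = (1 − 0.21) × 1.2604 ≈ 0.9957

c* = 1.00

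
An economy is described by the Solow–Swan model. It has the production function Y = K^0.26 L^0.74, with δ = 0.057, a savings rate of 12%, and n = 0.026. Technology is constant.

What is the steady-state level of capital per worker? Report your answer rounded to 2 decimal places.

k* = 1.65

At the steady state, Δk = 0, so s·k^α = (n + δ)·k.
Dividing both sides by k: k^(1−α) = s / (n + δ).
k^0.74 = 0.12 / (0.026 + 0.057) = 0.12 / 0.083 = 1.4458
k* = 1.4458^(1/0.74) ≈ 1.6457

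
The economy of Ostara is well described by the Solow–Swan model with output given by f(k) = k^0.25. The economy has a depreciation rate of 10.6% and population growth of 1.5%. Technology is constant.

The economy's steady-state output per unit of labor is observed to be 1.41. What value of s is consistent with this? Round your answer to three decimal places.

In steady state, investment equals break-even investment: s·k^α = (n + δ)·k.
Since y* = [s/(n + δ)]^(α/(1−α)), we have s/(n + δ) = (y*)^((1−α)/α) = 1.41^3 = 2.8032.
Therefore s = 2.8032 × (n + δ) = 2.8032 × 0.121 = 0.3392.

s ≈ 0.339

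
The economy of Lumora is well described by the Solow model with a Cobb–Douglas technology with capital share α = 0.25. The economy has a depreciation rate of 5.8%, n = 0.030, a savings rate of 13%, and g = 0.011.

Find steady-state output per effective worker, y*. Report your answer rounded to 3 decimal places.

y* ≈ 1.095

Steady state requires s·f(k) = (n + g + δ)·k, i.e. s·k^α = (n + g + δ)·k.
Dividing both sides by k: k^(1−α) = s / (n + g + δ).
k^0.75 = 0.13 / (0.030 + 0.011 + 0.058) = 0.13 / 0.099 = 1.3131
k* = 1.3131^(1/0.75) ≈ 1.4379
y* = (k*)^α = 1.4379^0.25 ≈ 1.0950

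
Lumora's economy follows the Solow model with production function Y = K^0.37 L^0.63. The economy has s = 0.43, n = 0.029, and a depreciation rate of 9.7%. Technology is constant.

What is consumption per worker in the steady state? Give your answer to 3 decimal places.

c* ≈ 1.172

In steady state, investment equals break-even investment: s·k^α = (n + δ)·k.
Rearranging, k^(1−α) = s / (n + δ).
k^0.63 = 0.43 / (0.029 + 0.097) = 0.43 / 0.126 = 3.4127
k* = 3.4127^(1/0.63) ≈ 7.0176
y* = (k*)^α = 7.0176^0.37 ≈ 2.0563
c* = (1 − s)·y* = (1 − 0.43) × 2.0563 ≈ 1.1721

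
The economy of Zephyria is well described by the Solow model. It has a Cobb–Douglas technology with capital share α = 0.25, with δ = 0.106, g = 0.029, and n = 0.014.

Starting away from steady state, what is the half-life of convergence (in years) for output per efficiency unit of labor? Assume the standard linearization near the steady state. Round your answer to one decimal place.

about 6.2 years

Near the steady state the convergence rate is λ = (1 − α)(n + g + δ).
λ = (1 − 0.25) × 0.149 = 0.75 × 0.149 = 0.11175
Half-life = ln 2 / λ = 0.6931 / 0.11175 ≈ 6.20 years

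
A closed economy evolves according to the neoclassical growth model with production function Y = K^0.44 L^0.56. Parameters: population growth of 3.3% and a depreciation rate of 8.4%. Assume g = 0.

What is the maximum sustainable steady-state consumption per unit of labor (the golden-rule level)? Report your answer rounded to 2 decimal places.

c_gold ≈ 1.59

At the golden rule, f'(k) = n + δ, so α·k^(α−1) = n + δ and k_gold = (α/(n + δ))^(1/(1−α)).
k_gold = (0.44/0.117)^(1/0.56) = 3.7607^1.7857 ≈ 10.6477
c_gold = f(k_gold) − (n + δ)·k_gold = 2.8313 − 0.117×10.6477 ≈ 1.5855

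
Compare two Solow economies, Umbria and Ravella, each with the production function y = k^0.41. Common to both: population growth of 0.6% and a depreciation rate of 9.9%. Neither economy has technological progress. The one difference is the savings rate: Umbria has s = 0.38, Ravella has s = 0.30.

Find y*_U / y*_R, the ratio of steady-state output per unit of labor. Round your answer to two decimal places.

Steady-state y* = [s/(n + δ)]^(α/(1−α)), so the ratio is [ (s_U/(n + δ)_U) / (s_R/(n + δ)_R) ]^0.6949.
s_U/(n + δ)_U = 0.38/0.105 = 3.6190; s_R/(n + δ)_R = 0.30/0.105 = 2.8571.
Ratio = (3.6190/2.8571)^0.6949 = 1.2667^0.6949 ≈ 1.1785

y*_U / y*_R ≈ 1.18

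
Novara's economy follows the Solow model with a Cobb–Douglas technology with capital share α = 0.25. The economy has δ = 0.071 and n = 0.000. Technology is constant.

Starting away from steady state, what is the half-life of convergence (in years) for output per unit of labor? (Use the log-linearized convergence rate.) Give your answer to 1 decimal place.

half-life ≈ 13.0 years

Near the steady state the convergence rate is λ = (1 − α)(n + δ).
λ = (1 − 0.25) × 0.071 = 0.75 × 0.071 = 0.05325
Half-life = ln 2 / λ = 0.6931 / 0.05325 ≈ 13.02 years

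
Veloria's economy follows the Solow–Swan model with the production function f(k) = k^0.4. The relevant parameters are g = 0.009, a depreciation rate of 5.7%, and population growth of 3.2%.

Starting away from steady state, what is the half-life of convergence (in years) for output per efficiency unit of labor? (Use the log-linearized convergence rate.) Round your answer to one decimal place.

half-life ≈ 11.8 years

Near the steady state the convergence rate is λ = (1 − α)(n + g + δ).
λ = (1 − 0.4) × 0.098 = 0.6 × 0.098 = 0.0588
Half-life = ln 2 / λ = 0.6931 / 0.0588 ≈ 11.79 years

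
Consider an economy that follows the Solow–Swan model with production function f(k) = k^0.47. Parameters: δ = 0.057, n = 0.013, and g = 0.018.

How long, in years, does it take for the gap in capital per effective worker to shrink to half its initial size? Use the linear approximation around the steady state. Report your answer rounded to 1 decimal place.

t_½ ≈ 14.9 years

Near the steady state the convergence rate is λ = (1 − α)(n + g + δ).
λ = (1 − 0.47) × 0.088 = 0.53 × 0.088 = 0.04664
Half-life = ln 2 / λ = 0.6931 / 0.04664 ≈ 14.86 years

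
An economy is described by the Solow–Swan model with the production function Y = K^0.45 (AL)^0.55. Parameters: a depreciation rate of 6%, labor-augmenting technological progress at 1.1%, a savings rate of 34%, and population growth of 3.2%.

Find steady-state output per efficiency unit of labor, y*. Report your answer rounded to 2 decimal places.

In steady state, investment equals break-even investment: s·k^α = (n + g + δ)·k.
Rearranging, k^(1−α) = s / (n + g + δ).
k^0.55 = 0.34 / (0.032 + 0.011 + 0.060) = 0.34 / 0.103 = 3.3010
k* = 3.3010^(1/0.55) ≈ 8.7698
y* = (k*)^α = 8.7698^0.45 ≈ 2.6567

y* ≈ 2.66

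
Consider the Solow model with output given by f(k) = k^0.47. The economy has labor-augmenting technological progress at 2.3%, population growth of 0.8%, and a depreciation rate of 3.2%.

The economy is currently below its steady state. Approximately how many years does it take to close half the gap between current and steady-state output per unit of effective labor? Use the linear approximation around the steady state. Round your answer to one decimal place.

half-life ≈ 20.8 years

Near the steady state the convergence rate is λ = (1 − α)(n + g + δ).
λ = (1 − 0.47) × 0.063 = 0.53 × 0.063 = 0.03339
Half-life = ln 2 / λ = 0.6931 / 0.03339 ≈ 20.76 years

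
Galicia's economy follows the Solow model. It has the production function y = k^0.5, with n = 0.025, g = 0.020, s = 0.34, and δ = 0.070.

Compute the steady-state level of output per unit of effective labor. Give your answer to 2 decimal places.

In steady state, investment equals break-even investment: s·k^α = (n + g + δ)·k.
Dividing both sides by k: k^(1−α) = s / (n + g + δ).
k^0.5 = 0.34 / (0.025 + 0.020 + 0.070) = 0.34 / 0.115 = 2.9565
k* = 2.9565^(1/0.5) ≈ 8.7409
y* = (k*)^α = 8.7409^0.5 ≈ 2.9565

y* = 2.96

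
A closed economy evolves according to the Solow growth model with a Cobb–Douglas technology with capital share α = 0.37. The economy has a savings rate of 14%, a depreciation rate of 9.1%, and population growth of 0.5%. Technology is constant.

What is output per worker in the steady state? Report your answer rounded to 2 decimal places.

Steady state requires s·f(k) = (n + δ)·k, i.e. s·k^α = (n + δ)·k.
Dividing both sides by k: k^(1−α) = s / (n + δ).
k^0.63 = 0.14 / (0.005 + 0.091) = 0.14 / 0.096 = 1.4583
k* = 1.4583^(1/0.63) ≈ 1.8200
y* = (k*)^α = 1.8200^0.37 ≈ 1.2480

y* = 1.25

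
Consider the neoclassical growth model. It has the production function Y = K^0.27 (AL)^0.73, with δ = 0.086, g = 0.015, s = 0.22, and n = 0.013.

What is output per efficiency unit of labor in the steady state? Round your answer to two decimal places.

y* ≈ 1.28

Steady state requires s·f(k) = (n + g + δ)·k, i.e. s·k^α = (n + g + δ)·k.
Dividing both sides by k: k^(1−α) = s / (n + g + δ).
k^0.73 = 0.22 / (0.013 + 0.015 + 0.086) = 0.22 / 0.114 = 1.9298
k* = 1.9298^(1/0.73) ≈ 2.4610
y* = (k*)^α = 2.4610^0.27 ≈ 1.2753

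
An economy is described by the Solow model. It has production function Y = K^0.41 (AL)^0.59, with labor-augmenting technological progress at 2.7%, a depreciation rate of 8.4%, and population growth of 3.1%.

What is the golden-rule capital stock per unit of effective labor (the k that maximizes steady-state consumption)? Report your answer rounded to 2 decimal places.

k_gold ≈ 6.03

The golden rule sets f'(k) = n + g + δ, i.e. α·k^(α−1) = n + g + δ.
So k^(1−α) = α / (n + g + δ) = 0.41 / 0.142 = 2.8873.
k_gold = 2.8873^(1/0.59) ≈ 6.0325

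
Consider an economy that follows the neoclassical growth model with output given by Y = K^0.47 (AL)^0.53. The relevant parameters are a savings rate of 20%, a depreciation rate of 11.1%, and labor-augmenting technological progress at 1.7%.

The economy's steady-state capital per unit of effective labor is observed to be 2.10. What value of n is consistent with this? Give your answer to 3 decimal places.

In steady state, investment equals break-even investment: s·k^α = (n + g + δ)·k.
So s / (n + g + δ) = (k*)^(1−α) = 2.10^0.53 = 1.4818.
Therefore n + g + δ = s / 1.4818 = 0.20 / 1.4818 = 0.1350, so n = 0.1350 − 0.128 = 0.0070.

n ≈ 0.007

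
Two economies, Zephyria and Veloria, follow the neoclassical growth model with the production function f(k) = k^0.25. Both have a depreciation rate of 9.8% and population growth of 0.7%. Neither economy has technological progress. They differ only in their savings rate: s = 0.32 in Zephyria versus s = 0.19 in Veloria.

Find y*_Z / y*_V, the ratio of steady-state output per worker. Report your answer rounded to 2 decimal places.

Steady-state y* = [s/(n + δ)]^(α/(1−α)), so the ratio is [ (s_Z/(n + δ)_Z) / (s_V/(n + δ)_V) ]^0.3333.
s_Z/(n + δ)_Z = 0.32/0.105 = 3.0476; s_V/(n + δ)_V = 0.19/0.105 = 1.8095.
Ratio = (3.0476/1.8095)^0.3333 = 1.6842^0.3333 ≈ 1.1898

ratio ≈ 1.19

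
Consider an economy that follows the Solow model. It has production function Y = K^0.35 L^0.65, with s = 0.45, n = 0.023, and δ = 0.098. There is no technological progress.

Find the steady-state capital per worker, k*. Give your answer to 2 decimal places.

At the steady state, Δk = 0, so s·k^α = (n + δ)·k.
Dividing both sides by k: k^(1−α) = s / (n + δ).
k^0.65 = 0.45 / (0.023 + 0.098) = 0.45 / 0.121 = 3.7190
k* = 3.7190^(1/0.65) ≈ 7.5436

k* = 7.54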